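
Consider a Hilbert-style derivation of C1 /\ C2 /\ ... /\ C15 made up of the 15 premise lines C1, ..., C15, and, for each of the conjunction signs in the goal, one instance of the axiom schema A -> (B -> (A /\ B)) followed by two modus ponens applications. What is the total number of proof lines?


Conjoining 15 premises:
- 15 premise lines
- the goal has 14 conjunction signs; each costs 1 axiom instance + 2 MP = 3 lines: 3 * 14 = 42
Total = 15 + 42 = 57 lines.

57


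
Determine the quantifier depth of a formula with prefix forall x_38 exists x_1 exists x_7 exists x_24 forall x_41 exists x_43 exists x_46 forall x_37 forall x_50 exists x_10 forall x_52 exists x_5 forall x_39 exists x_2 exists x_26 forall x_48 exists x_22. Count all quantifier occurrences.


Quantifier prefix has 17 quantifier symbols.
Quantifier depth = 17

17


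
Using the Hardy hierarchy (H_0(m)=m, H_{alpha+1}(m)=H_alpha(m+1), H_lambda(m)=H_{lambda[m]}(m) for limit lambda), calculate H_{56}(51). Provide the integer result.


H_56(51):
For finite ordinals k, H_k(n) = n + k (each successor step adds 1).
H_56(51) = 51 + 56 = 107

107


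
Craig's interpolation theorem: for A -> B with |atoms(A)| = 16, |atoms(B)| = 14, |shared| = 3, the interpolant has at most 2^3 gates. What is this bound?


Shared atoms = 3
Craig interpolant size bound = 2^3
= 8

8


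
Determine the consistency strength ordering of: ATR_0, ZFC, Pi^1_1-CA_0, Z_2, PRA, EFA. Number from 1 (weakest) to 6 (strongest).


Ordering by consistency strength:
1. EFA
2. PRA
3. ATR_0
4. Pi^1_1-CA_0
5. Z_2
6. ZFC


ATR_0=3, ZFC=6, Pi^1_1-CA_0=4, Z_2=5, PRA=2, EFA=1


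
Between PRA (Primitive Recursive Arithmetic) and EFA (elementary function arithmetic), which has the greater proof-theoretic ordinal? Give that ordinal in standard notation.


Proof-theoretic ordinal of PRA (Primitive Recursive Arithmetic): omega^omega
Proof-theoretic ordinal of EFA (elementary function arithmetic): omega^3
Comparing: omega^3 < omega^omega.
The larger ordinal is omega^omega (from PRA (Primitive Recursive Arithmetic)).

omega^omega


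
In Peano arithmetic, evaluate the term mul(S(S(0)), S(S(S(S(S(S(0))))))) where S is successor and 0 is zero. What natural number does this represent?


mul(S^2(0), S^6(0)):
S^2(0) = 2
S^6(0) = 6
2 * 6 = 12

12


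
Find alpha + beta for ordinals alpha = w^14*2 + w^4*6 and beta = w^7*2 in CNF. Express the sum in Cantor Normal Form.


Ordinal addition (w^14*2 + w^4*6) + w^7*2:
alpha's leading term has exponent 14 > beta's exponent 7, so it survives.
alpha's tail term has exponent 4 < beta's exponent 7, so it is absorbed by beta.
In ordinal addition, any term followed by a strictly larger-exponent term is absorbed.
Result = w^14*2 + w^7*2

w^14*2 + w^7*2


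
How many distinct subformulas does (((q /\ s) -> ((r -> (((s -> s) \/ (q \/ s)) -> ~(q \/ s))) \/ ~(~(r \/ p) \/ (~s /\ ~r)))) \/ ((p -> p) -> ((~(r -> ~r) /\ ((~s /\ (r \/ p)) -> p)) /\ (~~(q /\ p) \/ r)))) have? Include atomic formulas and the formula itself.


Formula: (((q /\ s) -> ((r -> (((s -> s) \/ (q \/ s)) -> ~(q \/ s))) \/ ~(~(r \/ p) \/ (~s /\ ~r)))) \/ ((p -> p) -> ((~(r -> ~r) /\ ((~s /\ (r \/ p)) -> p)) /\ (~~(q /\ p) \/ r))))
Subformulas found:
  1. r
  2. p
  3. q
  4. s
  5. ~s
  6. ~r
  7. (q /\ p)
  8. (p -> p)
  9. (q \/ s)
  10. (r \/ p)
  11. (q /\ s)
  12. (s -> s)
  13. ~(q /\ p)
  14. ~(q \/ s)
  15. ~(r \/ p)
  16. (r -> ~r)
  17. ~(r -> ~r)
  18. ~~(q /\ p)
  19. (~s /\ ~r)
  20. (~s /\ (r \/ p))
  21. (~~(q /\ p) \/ r)
  22. ((s -> s) \/ (q \/ s))
  23. ((~s /\ (r \/ p)) -> p)
  24. (~(r \/ p) \/ (~s /\ ~r))
  25. ~(~(r \/ p) \/ (~s /\ ~r))
  26. (((s -> s) \/ (q \/ s)) -> ~(q \/ s))
  27. (~(r -> ~r) /\ ((~s /\ (r \/ p)) -> p))
  28. (r -> (((s -> s) \/ (q \/ s)) -> ~(q \/ s)))
  29. ((~(r -> ~r) /\ ((~s /\ (r \/ p)) -> p)) /\ (~~(q /\ p) \/ r))
  30. ((p -> p) -> ((~(r -> ~r) /\ ((~s /\ (r \/ p)) -> p)) /\ (~~(q /\ p) \/ r)))
  31. ((r -> (((s -> s) \/ (q \/ s)) -> ~(q \/ s))) \/ ~(~(r \/ p) \/ (~s /\ ~r)))
  32. ((q /\ s) -> ((r -> (((s -> s) \/ (q \/ s)) -> ~(q \/ s))) \/ ~(~(r \/ p) \/ (~s /\ ~r))))
  33. (((q /\ s) -> ((r -> (((s -> s) \/ (q \/ s)) -> ~(q \/ s))) \/ ~(~(r \/ p) \/ (~s /\ ~r)))) \/ ((p -> p) -> ((~(r -> ~r) /\ ((~s /\ (r \/ p)) -> p)) /\ (~~(q /\ p) \/ r))))
Total distinct subformulas = 33

33


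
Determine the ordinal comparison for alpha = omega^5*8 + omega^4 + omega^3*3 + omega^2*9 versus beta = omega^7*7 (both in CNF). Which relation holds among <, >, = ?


Compare term by term from highest exponent:
alpha = omega^5*8 + omega^4 + omega^3*3 + omega^2*9
beta = omega^7*7
Term 1: alpha has omega^5*8, beta has omega^7*7
Term 2: alpha has omega^4*1, beta has omega^0*0
Term 3: alpha has omega^3*3, beta has omega^0*0
Term 4: alpha has omega^2*9, beta has omega^0*0
Result: alpha < beta

alpha < beta


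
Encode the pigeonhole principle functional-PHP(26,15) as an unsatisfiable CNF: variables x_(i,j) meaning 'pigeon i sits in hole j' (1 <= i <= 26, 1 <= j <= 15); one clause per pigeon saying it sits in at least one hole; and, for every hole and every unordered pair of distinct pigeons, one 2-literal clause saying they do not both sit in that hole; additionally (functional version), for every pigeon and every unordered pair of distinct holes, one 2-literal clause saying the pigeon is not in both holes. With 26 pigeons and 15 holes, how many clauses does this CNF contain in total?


functional-PHP(26,15): 26 pigeons, 15 holes, 26*15 = 390 variables.
- pigeon clauses: one per pigeon -> 26 clauses
- hole clauses: 15 holes * C(26,2) = 15 * 325 -> 4875 clauses
- functional clauses: 26 pigeons * C(15,2) = 26 * 105 -> 2730 clauses
Total clauses = 26 + 4875 + 2730 = 7631

7631


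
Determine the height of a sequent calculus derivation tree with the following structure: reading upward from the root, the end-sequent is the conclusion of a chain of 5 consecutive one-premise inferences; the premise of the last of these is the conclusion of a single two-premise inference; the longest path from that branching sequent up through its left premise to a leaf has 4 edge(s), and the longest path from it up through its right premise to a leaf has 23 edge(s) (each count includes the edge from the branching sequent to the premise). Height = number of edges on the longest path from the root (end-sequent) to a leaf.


Longest path through the left premise: 4 edges (measured from the branching sequent)
Longest path through the right premise: 23 edges
Height of the subtree rooted at the branching sequent: max(4, 23) = 23
The branching sequent sits 5 edges above the root (the chain of one-premise inferences), so height = 23 + 5 = 28

28


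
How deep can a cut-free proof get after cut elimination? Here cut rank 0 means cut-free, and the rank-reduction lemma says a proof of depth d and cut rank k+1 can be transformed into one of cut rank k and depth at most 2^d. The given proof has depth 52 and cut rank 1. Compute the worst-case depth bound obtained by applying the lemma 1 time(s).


Each rank reduction sends depth d to at most 2^d; cut rank r needs r reductions.
2_0(52) = 52
2_1(52) = 2^52 = 4503599627370496
Cut-free depth bound = 4503599627370496

4503599627370496


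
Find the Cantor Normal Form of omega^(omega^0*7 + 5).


omega^(omega^0*7 + 5):
omega^0 = 1, so the exponent is 7 + 5 = 12 (finite ordinal addition).
Result = omega^12, already a single CNF term.

omega^12


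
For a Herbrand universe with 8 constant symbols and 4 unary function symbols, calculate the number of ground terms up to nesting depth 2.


Herbrand terms by depth:
Depth 0: 8 constants
Depth 1: 32 new terms (running total: 40)
Depth 2: 128 new terms (running total: 168)
Total distinct ground terms = 168

168


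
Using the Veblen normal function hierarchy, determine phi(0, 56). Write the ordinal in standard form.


phi(0, 56):
phi(0, beta) = omega^beta by definition.
phi(0, 56) = omega^56

omega^56


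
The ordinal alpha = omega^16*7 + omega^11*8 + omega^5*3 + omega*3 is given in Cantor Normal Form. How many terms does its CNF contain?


CNF: omega^16*7 + omega^11*8 + omega^5*3 + omega*3
Count the summands separated by '+':
  term 1: omega^16*7
  term 2: omega^11*8
  term 3: omega^5*3
  term 4: omega*3
Total terms = 4

4


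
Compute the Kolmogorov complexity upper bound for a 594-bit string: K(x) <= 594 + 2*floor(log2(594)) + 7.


floor(log2(594)) = 9
2 * 9 = 18
K(x) <= 594 + 18 + 7 = 619

619


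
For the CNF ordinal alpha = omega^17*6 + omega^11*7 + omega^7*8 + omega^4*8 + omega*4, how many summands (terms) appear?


CNF: omega^17*6 + omega^11*7 + omega^7*8 + omega^4*8 + omega*4
Count the summands separated by '+':
  term 1: omega^17*6
  term 2: omega^11*7
  term 3: omega^7*8
  term 4: omega^4*8
  term 5: omega*4
Total terms = 5

5


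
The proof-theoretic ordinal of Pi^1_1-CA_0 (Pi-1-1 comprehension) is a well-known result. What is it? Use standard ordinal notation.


The proof-theoretic ordinal of Pi^1_1-CA_0 (Pi-1-1 comprehension) is a standard result in ordinal analysis.
This ordinal is the supremum of order types of primitive recursive well-orderings
that the theory can prove to be well-ordered.
For Pi^1_1-CA_0 (Pi-1-1 comprehension), the proof-theoretic ordinal is psi_0(Omega_omega).

psi_0(Omega_omega)


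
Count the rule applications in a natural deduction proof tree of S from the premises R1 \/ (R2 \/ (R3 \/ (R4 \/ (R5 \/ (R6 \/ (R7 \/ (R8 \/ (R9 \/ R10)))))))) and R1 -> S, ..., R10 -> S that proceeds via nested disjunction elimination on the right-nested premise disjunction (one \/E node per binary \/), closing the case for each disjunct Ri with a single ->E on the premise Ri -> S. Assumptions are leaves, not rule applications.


The premise R1 \/ (R2 \/ (R3 \/ (R4 \/ (R5 \/ (R6 \/ (R7 \/ (R8 \/ (R9 \/ R10)))))))) contains 10 disjuncts, hence 9 binary \/ connectives.
- Each binary \/ is eliminated once: 9 \/E nodes.
- Each of the 10 cases Ri derives S by one ->E with Ri -> S: 10 ->E nodes.
Total = 9 + 10 = 19

19


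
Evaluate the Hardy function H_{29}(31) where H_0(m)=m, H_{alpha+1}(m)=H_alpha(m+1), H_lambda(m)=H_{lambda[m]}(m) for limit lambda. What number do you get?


H_29(31):
For finite ordinals k, H_k(n) = n + k (each successor step adds 1).
H_29(31) = 31 + 29 = 60

60


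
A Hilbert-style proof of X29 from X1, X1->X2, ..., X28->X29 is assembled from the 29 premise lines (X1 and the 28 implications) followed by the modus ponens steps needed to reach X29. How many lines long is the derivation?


We have 29 premise lines: X1 and 28 implications.
Each implication is detached once by MP, giving 28 MP lines.
29 premise lines + 28 MP lines = 57 total lines.

57


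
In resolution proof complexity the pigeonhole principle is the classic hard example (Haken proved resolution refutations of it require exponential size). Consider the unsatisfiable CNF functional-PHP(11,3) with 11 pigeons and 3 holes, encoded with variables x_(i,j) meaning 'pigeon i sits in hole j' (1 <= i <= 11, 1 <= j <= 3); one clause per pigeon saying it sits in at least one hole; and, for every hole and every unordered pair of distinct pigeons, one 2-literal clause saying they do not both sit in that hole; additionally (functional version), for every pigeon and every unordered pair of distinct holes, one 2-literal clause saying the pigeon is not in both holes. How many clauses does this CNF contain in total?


functional-PHP(11,3): 11 pigeons, 3 holes, 11*3 = 33 variables.
- pigeon clauses: one per pigeon -> 11 clauses
- hole clauses: 3 holes * C(11,2) = 3 * 55 -> 165 clauses
- functional clauses: 11 pigeons * C(3,2) = 11 * 3 -> 33 clauses
Total clauses = 11 + 165 + 33 = 209

209


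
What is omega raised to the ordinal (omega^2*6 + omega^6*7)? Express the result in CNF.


omega^(omega^2*6 + omega^6*7):
In ordinal addition a term is absorbed by a following term of strictly larger exponent: 2 < 6, so omega^2*6 + omega^6*7 = omega^6*7.
omega raised to a CNF ordinal is a single CNF term: Result = omega^(omega^6*7)

omega^(omega^6*7)


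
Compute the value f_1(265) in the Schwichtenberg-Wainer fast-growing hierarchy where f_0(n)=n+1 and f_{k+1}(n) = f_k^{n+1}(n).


f_1(265) = f_0^266(265)
f_0 adds 1 each time, applied 266 times.
f_1(265) = 265 + 266 = 531

531


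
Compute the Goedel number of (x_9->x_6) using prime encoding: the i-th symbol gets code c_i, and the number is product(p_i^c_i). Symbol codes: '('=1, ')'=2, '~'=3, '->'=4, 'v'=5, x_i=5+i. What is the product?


Formula: (x_9->x_6)
Symbol codes: [1, 14, 4, 11, 2]
Primes: [2, 3, 5, 7, 11]
p_1^1 = 2^1 = 2
p_2^14 = 3^14 = 4782969
p_3^4 = 5^4 = 625
p_4^11 = 7^11 = 1977326743
p_5^2 = 11^2 = 121
Product = 1430445742839295008750

1430445742839295008750


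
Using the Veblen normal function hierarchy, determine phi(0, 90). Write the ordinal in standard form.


phi(0, 90):
phi(0, beta) = omega^beta by definition.
phi(0, 90) = omega^90

omega^90


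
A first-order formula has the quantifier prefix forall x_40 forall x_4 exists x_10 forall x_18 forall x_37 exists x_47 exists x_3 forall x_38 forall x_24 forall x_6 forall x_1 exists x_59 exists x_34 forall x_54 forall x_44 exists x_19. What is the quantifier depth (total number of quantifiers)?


Quantifier prefix has 16 quantifier symbols.
Quantifier depth = 16

16


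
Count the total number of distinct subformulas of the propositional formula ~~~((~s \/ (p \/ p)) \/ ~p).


Formula: ~~~((~s \/ (p \/ p)) \/ ~p)
Subformulas found:
  1. s
  2. p
  3. ~s
  4. ~p
  5. (p \/ p)
  6. (~s \/ (p \/ p))
  7. ((~s \/ (p \/ p)) \/ ~p)
  8. ~((~s \/ (p \/ p)) \/ ~p)
  9. ~~((~s \/ (p \/ p)) \/ ~p)
  10. ~~~((~s \/ (p \/ p)) \/ ~p)
Total distinct subformulas = 10

10


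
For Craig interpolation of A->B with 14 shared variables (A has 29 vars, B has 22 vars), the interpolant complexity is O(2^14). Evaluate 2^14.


Shared atoms = 14
Craig interpolant size bound = 2^14
= 16384

16384


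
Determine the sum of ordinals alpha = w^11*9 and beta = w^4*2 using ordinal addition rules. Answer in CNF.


Ordinal addition w^11*9 + w^4*2:
Leading exponent of alpha (11) > leading exponent of beta (4).
Since alpha's term has higher exponent than beta's leading term,
the sum is simply alpha followed by beta.
Result = w^11*9 + w^4*2

w^11*9 + w^4*2


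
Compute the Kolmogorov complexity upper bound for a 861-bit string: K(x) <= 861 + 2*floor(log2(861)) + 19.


floor(log2(861)) = 9
2 * 9 = 18
K(x) <= 861 + 18 + 19 = 898

898


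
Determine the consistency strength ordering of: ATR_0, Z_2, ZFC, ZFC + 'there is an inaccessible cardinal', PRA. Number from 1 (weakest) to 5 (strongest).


Ordering by consistency strength:
1. PRA
2. ATR_0
3. Z_2
4. ZFC
5. ZFC + 'there is an inaccessible cardinal'


ATR_0=2, Z_2=3, ZFC=4, ZFC + 'there is an inaccessible cardinal'=5, PRA=1


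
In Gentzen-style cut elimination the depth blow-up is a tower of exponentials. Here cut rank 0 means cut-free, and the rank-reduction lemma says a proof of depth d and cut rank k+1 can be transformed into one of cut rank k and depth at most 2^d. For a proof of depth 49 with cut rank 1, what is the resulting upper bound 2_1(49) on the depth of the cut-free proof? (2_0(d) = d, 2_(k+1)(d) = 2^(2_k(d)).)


Each rank reduction sends depth d to at most 2^d; cut rank r needs r reductions.
2_0(49) = 49
2_1(49) = 2^49 = 562949953421312
Cut-free depth bound = 562949953421312

562949953421312


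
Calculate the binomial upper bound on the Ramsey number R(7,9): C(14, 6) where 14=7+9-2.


R(7,9) <= C(7+9-2, 7-1) = C(14, 6)
C(14, 6) = 14! / (6! * 8!)
= 3003

3003


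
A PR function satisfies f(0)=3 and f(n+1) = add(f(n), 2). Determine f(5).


f(0) = 3
f(1) = add(f(0), 2) = add(3, 2) = 5
f(2) = add(f(1), 2) = add(5, 2) = 7
f(3) = add(f(2), 2) = add(7, 2) = 9
f(4) = add(f(3), 2) = add(9, 2) = 11
f(5) = add(f(4), 2) = add(11, 2) = 13


13


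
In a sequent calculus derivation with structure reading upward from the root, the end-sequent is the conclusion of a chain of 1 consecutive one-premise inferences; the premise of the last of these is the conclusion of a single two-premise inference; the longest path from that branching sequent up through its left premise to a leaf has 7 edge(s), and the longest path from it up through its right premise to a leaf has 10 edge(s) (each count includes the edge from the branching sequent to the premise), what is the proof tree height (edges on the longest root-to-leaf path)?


Longest path through the left premise: 7 edges (measured from the branching sequent)
Longest path through the right premise: 10 edges
Height of the subtree rooted at the branching sequent: max(7, 10) = 10
The branching sequent sits 1 edges above the root (the chain of one-premise inferences), so height = 10 + 1 = 11

11


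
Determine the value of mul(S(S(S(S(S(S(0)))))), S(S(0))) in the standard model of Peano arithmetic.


mul(S^6(0), S^2(0)):
S^6(0) = 6
S^2(0) = 2
6 * 2 = 12

12


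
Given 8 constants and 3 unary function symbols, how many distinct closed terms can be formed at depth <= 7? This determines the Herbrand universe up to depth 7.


Herbrand terms by depth:
Depth 0: 8 constants
Depth 1: 24 new terms (running total: 32)
Depth 2: 72 new terms (running total: 104)
Depth 3: 216 new terms (running total: 320)
Depth 4: 648 new terms (running total: 968)
Depth 5: 1944 new terms (running total: 2912)
Depth 6: 5832 new terms (running total: 8744)
Depth 7: 17496 new terms (running total: 26240)
Total distinct ground terms = 26240

26240


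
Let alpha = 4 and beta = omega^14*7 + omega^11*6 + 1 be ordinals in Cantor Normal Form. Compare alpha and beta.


Compare term by term from highest exponent:
alpha = 4
beta = omega^14*7 + omega^11*6 + 1
Term 1: alpha has omega^0*4, beta has omega^14*7
Term 2: alpha has omega^0*0, beta has omega^11*6
Term 3: alpha has omega^0*0, beta has omega^0*1
Result: alpha < beta

alpha < beta


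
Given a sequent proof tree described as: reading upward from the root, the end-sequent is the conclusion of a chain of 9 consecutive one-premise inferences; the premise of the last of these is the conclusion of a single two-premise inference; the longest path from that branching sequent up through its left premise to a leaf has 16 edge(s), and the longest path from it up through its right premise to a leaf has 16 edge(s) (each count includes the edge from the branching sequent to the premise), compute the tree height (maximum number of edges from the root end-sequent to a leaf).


Longest path through the left premise: 16 edges (measured from the branching sequent)
Longest path through the right premise: 16 edges
Height of the subtree rooted at the branching sequent: max(16, 16) = 16
The branching sequent sits 9 edges above the root (the chain of one-premise inferences), so height = 16 + 9 = 25

25


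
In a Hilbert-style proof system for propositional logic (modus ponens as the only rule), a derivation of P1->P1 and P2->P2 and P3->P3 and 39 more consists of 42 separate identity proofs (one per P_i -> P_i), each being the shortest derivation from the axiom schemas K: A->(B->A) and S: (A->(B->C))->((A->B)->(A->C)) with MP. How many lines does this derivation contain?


The shortest proof of A->A from K and S in the Hilbert calculus has exactly 5 lines:
(1) K instance A->((A->A)->A), (2) S instance, (3) MP on 1,2, (4) K instance A->(A->A), (5) MP on 3,4.
For 42 independent identities: 42 * 5 = 210 lines total.

210


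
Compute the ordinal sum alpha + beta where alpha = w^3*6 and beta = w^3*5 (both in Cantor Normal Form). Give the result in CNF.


Ordinal addition w^3*6 + w^3*5:
Both terms have the same exponent 3.
w^e*c + w^e*d = w^e*(c+d).
Result = w^3*(6+5) = w^3*11

w^3*11


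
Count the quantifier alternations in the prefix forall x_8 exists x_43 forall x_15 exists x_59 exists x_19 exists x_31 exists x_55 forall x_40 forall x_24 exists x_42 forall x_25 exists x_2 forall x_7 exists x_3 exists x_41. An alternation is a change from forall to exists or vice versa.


Walk the prefix and count type changes:
  position 1: forall -> exists <-- alternation
  position 2: exists -> forall <-- alternation
  position 3: forall -> exists <-- alternation
  position 4: exists -> exists
  position 5: exists -> exists
  position 6: exists -> exists
  position 7: exists -> forall <-- alternation
  position 8: forall -> forall
  position 9: forall -> exists <-- alternation
  position 10: exists -> forall <-- alternation
  position 11: forall -> exists <-- alternation
  position 12: exists -> forall <-- alternation
  position 13: forall -> exists <-- alternation
  position 14: exists -> exists
Total alternations = 9

9


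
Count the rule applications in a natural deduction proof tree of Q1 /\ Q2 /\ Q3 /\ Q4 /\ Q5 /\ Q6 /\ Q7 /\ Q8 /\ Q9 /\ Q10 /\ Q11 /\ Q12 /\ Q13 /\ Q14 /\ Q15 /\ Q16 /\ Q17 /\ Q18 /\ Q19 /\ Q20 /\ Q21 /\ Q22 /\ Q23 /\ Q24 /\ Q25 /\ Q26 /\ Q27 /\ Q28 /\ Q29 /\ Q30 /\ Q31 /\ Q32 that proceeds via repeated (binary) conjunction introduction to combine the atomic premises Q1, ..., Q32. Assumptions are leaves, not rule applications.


The target conjunction has 32 conjuncts, i.e. 31 binary /\ connectives.
Each conjunction-intro joins two pieces, so 32 atoms require 32-1 = 31 applications.
Total inference nodes = 31

31


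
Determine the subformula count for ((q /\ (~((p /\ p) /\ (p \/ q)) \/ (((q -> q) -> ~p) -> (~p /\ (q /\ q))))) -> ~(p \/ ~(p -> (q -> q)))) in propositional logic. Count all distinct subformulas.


Formula: ((q /\ (~((p /\ p) /\ (p \/ q)) \/ (((q -> q) -> ~p) -> (~p /\ (q /\ q))))) -> ~(p \/ ~(p -> (q -> q))))
Subformulas found:
  1. q
  2. p
  3. ~p
  4. (q /\ q)
  5. (q -> q)
  6. (p \/ q)
  7. (p /\ p)
  8. (p -> (q -> q))
  9. ~(p -> (q -> q))
  10. (~p /\ (q /\ q))
  11. ((q -> q) -> ~p)
  12. ((p /\ p) /\ (p \/ q))
  13. (p \/ ~(p -> (q -> q)))
  14. ~((p /\ p) /\ (p \/ q))
  15. ~(p \/ ~(p -> (q -> q)))
  16. (((q -> q) -> ~p) -> (~p /\ (q /\ q)))
  17. (~((p /\ p) /\ (p \/ q)) \/ (((q -> q) -> ~p) -> (~p /\ (q /\ q))))
  18. (q /\ (~((p /\ p) /\ (p \/ q)) \/ (((q -> q) -> ~p) -> (~p /\ (q /\ q)))))
  19. ((q /\ (~((p /\ p) /\ (p \/ q)) \/ (((q -> q) -> ~p) -> (~p /\ (q /\ q))))) -> ~(p \/ ~(p -> (q -> q))))
Total distinct subformulas = 19

19


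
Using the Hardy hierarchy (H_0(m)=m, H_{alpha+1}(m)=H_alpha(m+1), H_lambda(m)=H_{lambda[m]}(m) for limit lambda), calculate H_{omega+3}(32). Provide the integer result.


H_{omega+3}(32):
Unwind the 3 successor steps: H_{omega+3}(32) = H_omega(32+3) = H_omega(35).
H_omega(m) = H_m(m) = m + m = 2m.
Result = 2 * 35 = 70

70


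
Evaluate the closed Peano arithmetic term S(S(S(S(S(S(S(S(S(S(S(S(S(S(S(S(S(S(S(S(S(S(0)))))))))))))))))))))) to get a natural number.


Counting successors applied to 0:
22 applications of S to 0 = 22

22


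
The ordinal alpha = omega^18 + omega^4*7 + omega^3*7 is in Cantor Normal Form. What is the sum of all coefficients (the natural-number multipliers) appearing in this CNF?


CNF: omega^18 + omega^4*7 + omega^3*7
Coefficients: 1 + 7 + 7 = 15

15


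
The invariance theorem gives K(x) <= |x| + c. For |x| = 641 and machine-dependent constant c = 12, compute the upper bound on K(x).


K(x) <= |x| + c = 641 + 12 = 653

653


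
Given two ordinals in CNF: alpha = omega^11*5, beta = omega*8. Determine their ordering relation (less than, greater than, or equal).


Compare term by term from highest exponent:
alpha = omega^11*5
beta = omega*8
Term 1: alpha has omega^11*5, beta has omega^1*8
Result: alpha > beta

alpha > beta


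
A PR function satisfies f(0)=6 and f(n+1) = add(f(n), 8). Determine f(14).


f(0) = 6
f(1) = add(f(0), 8) = add(6, 8) = 14
f(2) = add(f(1), 8) = add(14, 8) = 22
f(3) = add(f(2), 8) = add(22, 8) = 30
f(4) = add(f(3), 8) = add(30, 8) = 38
f(5) = add(f(4), 8) = add(38, 8) = 46
f(6) = add(f(5), 8) = add(46, 8) = 54
f(7) = add(f(6), 8) = add(54, 8) = 62
f(8) = add(f(7), 8) = add(62, 8) = 70
f(9) = add(f(8), 8) = add(70, 8) = 78
f(10) = add(f(9), 8) = add(78, 8) = 86
f(11) = add(f(10), 8) = add(86, 8) = 94
f(12) = add(f(11), 8) = add(94, 8) = 102
f(13) = add(f(12), 8) = add(102, 8) = 110
f(14) = add(f(13), 8) = add(110, 8) = 118


118


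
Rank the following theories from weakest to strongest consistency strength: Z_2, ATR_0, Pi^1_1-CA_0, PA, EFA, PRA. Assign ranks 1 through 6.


Ordering by consistency strength:
1. EFA
2. PRA
3. PA
4. ATR_0
5. Pi^1_1-CA_0
6. Z_2


Z_2=6, ATR_0=4, Pi^1_1-CA_0=5, PA=3, EFA=1, PRA=2


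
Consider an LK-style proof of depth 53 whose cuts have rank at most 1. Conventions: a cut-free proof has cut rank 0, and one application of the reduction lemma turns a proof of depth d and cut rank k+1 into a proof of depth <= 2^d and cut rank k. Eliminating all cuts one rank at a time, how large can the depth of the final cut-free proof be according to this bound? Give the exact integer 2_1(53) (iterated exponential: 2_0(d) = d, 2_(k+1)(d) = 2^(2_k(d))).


Each rank reduction sends depth d to at most 2^d; cut rank r needs r reductions.
2_0(53) = 53
2_1(53) = 2^53 = 9007199254740992
Cut-free depth bound = 9007199254740992

9007199254740992


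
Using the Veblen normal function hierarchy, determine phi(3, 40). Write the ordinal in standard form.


phi(3, 40):
phi(3, beta) = eta_beta (the beta-th eta number, fixed point of zeta).
phi(3, 40) = eta_40

eta_40


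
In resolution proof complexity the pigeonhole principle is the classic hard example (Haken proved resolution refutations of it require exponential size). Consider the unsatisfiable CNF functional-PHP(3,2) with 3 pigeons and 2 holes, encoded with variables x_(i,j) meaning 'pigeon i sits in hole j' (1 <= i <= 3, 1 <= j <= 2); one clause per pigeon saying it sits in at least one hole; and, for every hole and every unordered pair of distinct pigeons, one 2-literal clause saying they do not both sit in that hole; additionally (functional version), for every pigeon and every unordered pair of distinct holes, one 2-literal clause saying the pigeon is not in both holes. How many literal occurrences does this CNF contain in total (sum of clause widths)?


functional-PHP(3,2): 3 pigeons, 2 holes, 3*2 = 6 variables.
- pigeon clauses: one per pigeon -> 3 clauses of width 2 -> 6 literals
- hole clauses: 2 holes * C(3,2) = 2 * 3 -> 6 clauses of width 2 -> 12 literals
- functional clauses: 3 pigeons * C(2,2) = 3 * 1 -> 3 clauses of width 2 -> 6 literals
Total literal occurrences = 6 + 12 + 6 = 24

24


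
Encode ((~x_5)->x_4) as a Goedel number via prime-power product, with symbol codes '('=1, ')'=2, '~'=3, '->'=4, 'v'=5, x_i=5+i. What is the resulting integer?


Formula: ((~x_5)->x_4)
Symbol codes: [1, 1, 3, 10, 2, 4, 9, 2]
Primes: [2, 3, 5, 7, 11, 13, 17, 19]
p_1^1 = 2^1 = 2
p_2^1 = 3^1 = 3
p_3^3 = 5^3 = 125
p_4^10 = 7^10 = 282475249
p_5^2 = 11^2 = 121
p_6^4 = 13^4 = 28561
p_7^9 = 17^9 = 118587876497
p_8^2 = 19^2 = 361
Product = 31343532236342977018239526404750

31343532236342977018239526404750


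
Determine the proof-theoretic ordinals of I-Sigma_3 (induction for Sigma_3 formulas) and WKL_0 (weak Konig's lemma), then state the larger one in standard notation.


Proof-theoretic ordinal of I-Sigma_3 (induction for Sigma_3 formulas): omega^(omega^(omega^omega))
Proof-theoretic ordinal of WKL_0 (weak Konig's lemma): omega^omega
Comparing: omega^omega < omega^(omega^(omega^omega)).
The larger ordinal is omega^(omega^(omega^omega)) (from I-Sigma_3 (induction for Sigma_3 formulas)).

omega^(omega^(omega^omega))


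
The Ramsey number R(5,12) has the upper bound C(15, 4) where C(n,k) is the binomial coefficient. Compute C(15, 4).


R(5,12) <= C(5+12-2, 5-1) = C(15, 4)
C(15, 4) = 15! / (4! * 11!)
= 1365

1365


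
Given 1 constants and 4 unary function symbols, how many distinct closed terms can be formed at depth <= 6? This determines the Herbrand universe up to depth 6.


Herbrand terms by depth:
Depth 0: 1 constants
Depth 1: 4 new terms (running total: 5)
Depth 2: 16 new terms (running total: 21)
Depth 3: 64 new terms (running total: 85)
Depth 4: 256 new terms (running total: 341)
Depth 5: 1024 new terms (running total: 1365)
Depth 6: 4096 new terms (running total: 5461)
Total distinct ground terms = 5461

5461


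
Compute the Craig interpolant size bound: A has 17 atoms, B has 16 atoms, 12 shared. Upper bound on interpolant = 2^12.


Shared atoms = 12
Craig interpolant size bound = 2^12
= 4096

4096


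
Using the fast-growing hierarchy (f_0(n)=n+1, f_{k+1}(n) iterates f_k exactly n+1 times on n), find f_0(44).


f_0(44) = 44 + 1 = 45

45


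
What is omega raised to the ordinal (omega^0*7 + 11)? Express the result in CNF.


omega^(omega^0*7 + 11):
omega^0 = 1, so the exponent is 7 + 11 = 18 (finite ordinal addition).
Result = omega^18, already a single CNF term.

omega^18


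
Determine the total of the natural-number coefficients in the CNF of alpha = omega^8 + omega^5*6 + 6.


CNF: omega^8 + omega^5*6 + 6
Coefficients: 1 + 6 + 6 = 13

13


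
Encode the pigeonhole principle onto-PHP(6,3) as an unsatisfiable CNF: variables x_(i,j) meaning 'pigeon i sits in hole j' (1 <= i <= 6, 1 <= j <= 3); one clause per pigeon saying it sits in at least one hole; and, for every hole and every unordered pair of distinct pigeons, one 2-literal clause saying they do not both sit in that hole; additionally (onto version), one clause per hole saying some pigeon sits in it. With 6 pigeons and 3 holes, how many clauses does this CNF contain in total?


onto-PHP(6,3): 6 pigeons, 3 holes, 6*3 = 18 variables.
- pigeon clauses: one per pigeon -> 6 clauses
- hole clauses: 3 holes * C(6,2) = 3 * 15 -> 45 clauses
- onto clauses: one per hole -> 3 clauses
Total clauses = 6 + 45 + 3 = 54

54


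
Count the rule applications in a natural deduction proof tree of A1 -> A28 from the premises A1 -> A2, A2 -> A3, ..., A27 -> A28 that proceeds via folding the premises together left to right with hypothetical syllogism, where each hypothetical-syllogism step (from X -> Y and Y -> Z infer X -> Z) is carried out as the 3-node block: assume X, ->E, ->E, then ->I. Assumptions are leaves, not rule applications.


There are 27 premises in the chain. The first HS step combines premises 1 and 2; each further premise needs one more HS step.
So 27 premises require 27 - 1 = 26 hypothetical-syllogism steps.
Each HS step uses 3 inference nodes (->E, ->E, ->I).
26 * 3 = 78 total inference nodes.

78


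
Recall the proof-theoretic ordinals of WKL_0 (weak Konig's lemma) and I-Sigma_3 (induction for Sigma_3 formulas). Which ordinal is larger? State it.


Proof-theoretic ordinal of WKL_0 (weak Konig's lemma): omega^omega
Proof-theoretic ordinal of I-Sigma_3 (induction for Sigma_3 formulas): omega^(omega^(omega^omega))
Comparing: omega^omega < omega^(omega^(omega^omega)).
The larger ordinal is omega^(omega^(omega^omega)) (from I-Sigma_3 (induction for Sigma_3 formulas)).

omega^(omega^(omega^omega))


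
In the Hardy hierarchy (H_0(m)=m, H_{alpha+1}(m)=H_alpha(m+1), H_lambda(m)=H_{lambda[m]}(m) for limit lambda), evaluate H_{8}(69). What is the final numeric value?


H_8(69):
For finite ordinals k, H_k(n) = n + k (each successor step adds 1).
H_8(69) = 69 + 8 = 77

77


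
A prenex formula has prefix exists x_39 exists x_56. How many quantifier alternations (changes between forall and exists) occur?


Walk the prefix and count type changes:
  position 1: exists -> exists
Total alternations = 0

0


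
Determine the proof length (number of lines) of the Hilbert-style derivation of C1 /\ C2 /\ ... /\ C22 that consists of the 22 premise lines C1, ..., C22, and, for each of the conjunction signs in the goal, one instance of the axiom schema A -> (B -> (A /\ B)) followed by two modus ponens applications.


Conjoining 22 premises:
- 22 premise lines
- the goal has 21 conjunction signs; each costs 1 axiom instance + 2 MP = 3 lines: 3 * 21 = 63
Total = 22 + 63 = 85 lines.

85


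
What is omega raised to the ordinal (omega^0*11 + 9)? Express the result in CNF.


omega^(omega^0*11 + 9):
omega^0 = 1, so the exponent is 11 + 9 = 20 (finite ordinal addition).
Result = omega^20, already a single CNF term.

omega^20


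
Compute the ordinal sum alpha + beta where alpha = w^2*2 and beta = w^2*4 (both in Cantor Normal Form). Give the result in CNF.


Ordinal addition w^2*2 + w^2*4:
Both terms have the same exponent 2.
w^e*c + w^e*d = w^e*(c+d).
Result = w^2*(2+4) = w^2*6

w^2*6


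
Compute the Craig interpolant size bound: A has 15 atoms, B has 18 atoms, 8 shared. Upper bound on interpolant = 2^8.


Shared atoms = 8
Craig interpolant size bound = 2^8
= 256

256


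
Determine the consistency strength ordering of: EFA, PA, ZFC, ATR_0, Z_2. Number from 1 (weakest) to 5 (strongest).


Ordering by consistency strength:
1. EFA
2. PA
3. ATR_0
4. Z_2
5. ZFC


EFA=1, PA=2, ZFC=5, ATR_0=3, Z_2=4


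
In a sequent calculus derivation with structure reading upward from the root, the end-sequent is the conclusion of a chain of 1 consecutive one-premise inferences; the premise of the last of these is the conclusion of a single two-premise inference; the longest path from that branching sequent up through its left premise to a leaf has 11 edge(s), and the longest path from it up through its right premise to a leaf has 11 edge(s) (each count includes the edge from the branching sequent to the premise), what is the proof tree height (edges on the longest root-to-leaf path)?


Longest path through the left premise: 11 edges (measured from the branching sequent)
Longest path through the right premise: 11 edges
Height of the subtree rooted at the branching sequent: max(11, 11) = 11
The branching sequent sits 1 edges above the root (the chain of one-premise inferences), so height = 11 + 1 = 12

12


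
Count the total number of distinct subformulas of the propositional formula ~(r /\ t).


Formula: ~(r /\ t)
Subformulas found:
  1. t
  2. r
  3. (r /\ t)
  4. ~(r /\ t)
Total distinct subformulas = 4

4


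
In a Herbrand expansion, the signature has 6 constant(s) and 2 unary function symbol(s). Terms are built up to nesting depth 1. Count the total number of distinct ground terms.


Herbrand terms by depth:
Depth 0: 6 constants
Depth 1: 12 new terms (running total: 18)
Total distinct ground terms = 18

18


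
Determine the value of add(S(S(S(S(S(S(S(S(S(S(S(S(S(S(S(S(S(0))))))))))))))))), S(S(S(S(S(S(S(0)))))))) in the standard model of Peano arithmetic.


add(S^17(0), S^7(0)):
S^17(0) = 17
S^7(0) = 7
17 + 7 = 24

24


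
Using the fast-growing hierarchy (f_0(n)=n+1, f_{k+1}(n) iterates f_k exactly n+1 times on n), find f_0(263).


f_0(263) = 263 + 1 = 264

264


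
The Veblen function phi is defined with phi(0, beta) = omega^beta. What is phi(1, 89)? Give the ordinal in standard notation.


phi(1, 89):
phi(1, beta) = epsilon_beta (the beta-th epsilon number).
phi(1, 89) = epsilon_89

epsilon_89


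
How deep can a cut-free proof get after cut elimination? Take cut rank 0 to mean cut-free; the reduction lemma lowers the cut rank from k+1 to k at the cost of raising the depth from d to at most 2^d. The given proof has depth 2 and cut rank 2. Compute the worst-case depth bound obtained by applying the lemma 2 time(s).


Each rank reduction sends depth d to at most 2^d; cut rank r needs r reductions.
2_0(2) = 2
2_1(2) = 2^2 = 4
2_2(2) = 2^4 = 16
Cut-free depth bound = 16

16


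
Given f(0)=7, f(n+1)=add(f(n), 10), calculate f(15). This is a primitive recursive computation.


f(0) = 7
f(1) = add(f(0), 10) = add(7, 10) = 17
f(2) = add(f(1), 10) = add(17, 10) = 27
f(3) = add(f(2), 10) = add(27, 10) = 37
f(4) = add(f(3), 10) = add(37, 10) = 47
f(5) = add(f(4), 10) = add(47, 10) = 57
f(6) = add(f(5), 10) = add(57, 10) = 67
f(7) = add(f(6), 10) = add(67, 10) = 77
f(8) = add(f(7), 10) = add(77, 10) = 87
f(9) = add(f(8), 10) = add(87, 10) = 97
f(10) = add(f(9), 10) = add(97, 10) = 107
f(11) = add(f(10), 10) = add(107, 10) = 117
f(12) = add(f(11), 10) = add(117, 10) = 127
f(13) = add(f(12), 10) = add(127, 10) = 137
f(14) = add(f(13), 10) = add(137, 10) = 147
f(15) = add(f(14), 10) = add(147, 10) = 157


157


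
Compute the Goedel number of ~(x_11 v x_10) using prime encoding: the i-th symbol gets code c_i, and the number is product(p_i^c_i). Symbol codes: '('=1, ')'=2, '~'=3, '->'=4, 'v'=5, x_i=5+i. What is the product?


Formula: ~(x_11 v x_10)
Symbol codes: [3, 1, 16, 5, 15, 2]
Primes: [2, 3, 5, 7, 11, 13]
p_1^3 = 2^3 = 8
p_2^1 = 3^1 = 3
p_3^16 = 5^16 = 152587890625
p_4^5 = 7^5 = 16807
p_5^15 = 11^15 = 4177248169415651
p_6^2 = 13^2 = 169
Product = 43450871657187506229246826171875000

43450871657187506229246826171875000


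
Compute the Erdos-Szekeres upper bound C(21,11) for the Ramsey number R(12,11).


R(12,11) <= C(12+11-2, 12-1) = C(21, 11)
C(21, 11) = 21! / (11! * 10!)
= 352716

352716


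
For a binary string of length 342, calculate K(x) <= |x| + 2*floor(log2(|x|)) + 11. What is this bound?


floor(log2(342)) = 8
2 * 8 = 16
K(x) <= 342 + 16 + 11 = 369

369


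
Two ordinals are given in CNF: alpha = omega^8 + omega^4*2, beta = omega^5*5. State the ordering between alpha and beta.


Compare term by term from highest exponent:
alpha = omega^8 + omega^4*2
beta = omega^5*5
Term 1: alpha has omega^8*1, beta has omega^5*5
Term 2: alpha has omega^4*2, beta has omega^0*0
Result: alpha > beta

alpha > beta


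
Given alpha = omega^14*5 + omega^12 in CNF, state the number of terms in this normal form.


CNF: omega^14*5 + omega^12
Count the summands separated by '+':
  term 1: omega^14*5
  term 2: omega^12
Total terms = 2

2


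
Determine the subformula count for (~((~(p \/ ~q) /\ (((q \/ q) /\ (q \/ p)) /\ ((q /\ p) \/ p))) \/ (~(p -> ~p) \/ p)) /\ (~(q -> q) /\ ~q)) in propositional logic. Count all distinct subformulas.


Formula: (~((~(p \/ ~q) /\ (((q \/ q) /\ (q \/ p)) /\ ((q /\ p) \/ p))) \/ (~(p -> ~p) \/ p)) /\ (~(q -> q) /\ ~q))
Subformulas found:
  1. q
  2. p
  3. ~p
  4. ~q
  5. (q /\ p)
  6. (q \/ p)
  7. (q -> q)
  8. (q \/ q)
  9. (p \/ ~q)
  10. (p -> ~p)
  11. ~(q -> q)
  12. ~(p -> ~p)
  13. ~(p \/ ~q)
  14. ((q /\ p) \/ p)
  15. (~(q -> q) /\ ~q)
  16. (~(p -> ~p) \/ p)
  17. ((q \/ q) /\ (q \/ p))
  18. (((q \/ q) /\ (q \/ p)) /\ ((q /\ p) \/ p))
  19. (~(p \/ ~q) /\ (((q \/ q) /\ (q \/ p)) /\ ((q /\ p) \/ p)))
  20. ((~(p \/ ~q) /\ (((q \/ q) /\ (q \/ p)) /\ ((q /\ p) \/ p))) \/ (~(p -> ~p) \/ p))
  21. ~((~(p \/ ~q) /\ (((q \/ q) /\ (q \/ p)) /\ ((q /\ p) \/ p))) \/ (~(p -> ~p) \/ p))
  22. (~((~(p \/ ~q) /\ (((q \/ q) /\ (q \/ p)) /\ ((q /\ p) \/ p))) \/ (~(p -> ~p) \/ p)) /\ (~(q -> q) /\ ~q))
Total distinct subformulas = 22

22


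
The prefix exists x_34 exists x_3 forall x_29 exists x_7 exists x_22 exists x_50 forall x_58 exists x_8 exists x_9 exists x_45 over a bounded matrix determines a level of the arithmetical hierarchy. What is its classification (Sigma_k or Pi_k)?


Leading quantifier is exists, so the class is Sigma.
Number of quantifier blocks = alternations + 1 = 4 + 1 = 5.
Classification: Sigma_5

Sigma_5


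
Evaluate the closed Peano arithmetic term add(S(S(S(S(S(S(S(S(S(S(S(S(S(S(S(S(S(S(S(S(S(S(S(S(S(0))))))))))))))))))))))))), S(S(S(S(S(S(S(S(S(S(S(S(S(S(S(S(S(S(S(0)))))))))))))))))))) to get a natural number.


add(S^25(0), S^19(0)):
S^25(0) = 25
S^19(0) = 19
25 + 19 = 44

44


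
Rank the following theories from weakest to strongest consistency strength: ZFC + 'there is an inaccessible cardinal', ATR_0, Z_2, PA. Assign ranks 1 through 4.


Ordering by consistency strength:
1. PA
2. ATR_0
3. Z_2
4. ZFC + 'there is an inaccessible cardinal'


ZFC + 'there is an inaccessible cardinal'=4, ATR_0=2, Z_2=3, PA=1


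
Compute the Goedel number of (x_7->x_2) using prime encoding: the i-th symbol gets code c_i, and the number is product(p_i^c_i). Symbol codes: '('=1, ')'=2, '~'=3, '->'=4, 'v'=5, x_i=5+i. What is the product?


Formula: (x_7->x_2)
Symbol codes: [1, 12, 4, 7, 2]
Primes: [2, 3, 5, 7, 11]
p_1^1 = 2^1 = 2
p_2^12 = 3^12 = 531441
p_3^4 = 5^4 = 625
p_4^7 = 7^7 = 823543
p_5^2 = 11^2 = 121
Product = 66196757963778750

66196757963778750
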